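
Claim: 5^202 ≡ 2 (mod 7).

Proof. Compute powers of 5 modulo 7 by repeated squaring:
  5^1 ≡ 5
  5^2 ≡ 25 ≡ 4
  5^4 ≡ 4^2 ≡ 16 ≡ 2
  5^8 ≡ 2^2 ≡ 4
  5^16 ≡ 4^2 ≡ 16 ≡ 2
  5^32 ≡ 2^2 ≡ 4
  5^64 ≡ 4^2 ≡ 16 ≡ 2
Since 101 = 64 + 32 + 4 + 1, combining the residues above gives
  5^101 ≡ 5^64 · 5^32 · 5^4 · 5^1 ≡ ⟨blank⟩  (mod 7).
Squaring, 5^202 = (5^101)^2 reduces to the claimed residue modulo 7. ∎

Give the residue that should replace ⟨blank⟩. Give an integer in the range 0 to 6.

Multiply the listed residues: 2 · 4 · 2 · 5 = 8 → 16 → 80.
Reducing modulo 7: 80 = 11·7 + 3, so 5^101 ≡ 3.

3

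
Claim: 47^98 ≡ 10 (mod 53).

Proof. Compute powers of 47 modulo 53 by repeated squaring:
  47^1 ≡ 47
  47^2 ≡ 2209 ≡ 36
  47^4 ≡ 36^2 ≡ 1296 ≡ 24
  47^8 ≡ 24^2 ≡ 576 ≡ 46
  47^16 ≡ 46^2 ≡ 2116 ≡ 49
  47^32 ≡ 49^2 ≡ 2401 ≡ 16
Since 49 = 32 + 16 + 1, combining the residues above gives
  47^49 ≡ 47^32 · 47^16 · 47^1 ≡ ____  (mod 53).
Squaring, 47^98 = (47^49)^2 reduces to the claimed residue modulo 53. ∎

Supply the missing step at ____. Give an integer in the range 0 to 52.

13

Multiply the listed residues: 16 · 49 · 47 = 784 → 36848.
Reducing modulo 53: 36848 = 695·53 + 13, so 47^49 ≡ 13.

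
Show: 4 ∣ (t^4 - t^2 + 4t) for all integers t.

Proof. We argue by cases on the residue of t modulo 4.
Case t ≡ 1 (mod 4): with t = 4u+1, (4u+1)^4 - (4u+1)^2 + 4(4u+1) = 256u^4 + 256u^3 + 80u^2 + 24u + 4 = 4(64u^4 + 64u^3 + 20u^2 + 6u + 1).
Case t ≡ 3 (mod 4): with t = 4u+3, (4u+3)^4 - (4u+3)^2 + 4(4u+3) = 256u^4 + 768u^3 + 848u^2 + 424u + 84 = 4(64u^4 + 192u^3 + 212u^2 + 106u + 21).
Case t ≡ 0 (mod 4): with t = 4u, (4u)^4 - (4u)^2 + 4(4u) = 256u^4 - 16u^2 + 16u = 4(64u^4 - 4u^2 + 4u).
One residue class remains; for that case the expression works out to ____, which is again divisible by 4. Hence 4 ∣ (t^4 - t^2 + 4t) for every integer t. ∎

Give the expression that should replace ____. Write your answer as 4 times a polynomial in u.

The residues treated are {1, 3, 0}, so the missing case is t ≡ 2 (mod 4); write t = 4u+2.
Then (4u+2)^4 - (4u+2)^2 + 4(4u+2) = 256u^4 + 512u^3 + 368u^2 + 128u + 20 = 4(64u^4 + 128u^3 + 92u^2 + 32u + 5).

4(64u^4 + 128u^3 + 92u^2 + 32u + 5)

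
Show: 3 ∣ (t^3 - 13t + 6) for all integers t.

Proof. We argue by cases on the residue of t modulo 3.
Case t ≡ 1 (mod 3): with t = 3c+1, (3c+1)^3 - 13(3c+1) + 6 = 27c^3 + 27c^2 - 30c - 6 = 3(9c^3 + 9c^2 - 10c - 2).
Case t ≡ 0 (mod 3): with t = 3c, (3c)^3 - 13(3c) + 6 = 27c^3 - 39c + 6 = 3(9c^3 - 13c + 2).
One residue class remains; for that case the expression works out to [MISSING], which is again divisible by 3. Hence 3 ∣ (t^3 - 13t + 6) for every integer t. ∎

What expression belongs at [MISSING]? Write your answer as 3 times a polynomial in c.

The residues treated are {1, 0}, so the missing case is t ≡ 2 (mod 3); write t = 3c+2.
Then (3c+2)^3 - 13(3c+2) + 6 = 27c^3 + 54c^2 - 3c - 12 = 3(9c^3 + 18c^2 - c - 4).

3(9c^3 + 18c^2 - c - 4)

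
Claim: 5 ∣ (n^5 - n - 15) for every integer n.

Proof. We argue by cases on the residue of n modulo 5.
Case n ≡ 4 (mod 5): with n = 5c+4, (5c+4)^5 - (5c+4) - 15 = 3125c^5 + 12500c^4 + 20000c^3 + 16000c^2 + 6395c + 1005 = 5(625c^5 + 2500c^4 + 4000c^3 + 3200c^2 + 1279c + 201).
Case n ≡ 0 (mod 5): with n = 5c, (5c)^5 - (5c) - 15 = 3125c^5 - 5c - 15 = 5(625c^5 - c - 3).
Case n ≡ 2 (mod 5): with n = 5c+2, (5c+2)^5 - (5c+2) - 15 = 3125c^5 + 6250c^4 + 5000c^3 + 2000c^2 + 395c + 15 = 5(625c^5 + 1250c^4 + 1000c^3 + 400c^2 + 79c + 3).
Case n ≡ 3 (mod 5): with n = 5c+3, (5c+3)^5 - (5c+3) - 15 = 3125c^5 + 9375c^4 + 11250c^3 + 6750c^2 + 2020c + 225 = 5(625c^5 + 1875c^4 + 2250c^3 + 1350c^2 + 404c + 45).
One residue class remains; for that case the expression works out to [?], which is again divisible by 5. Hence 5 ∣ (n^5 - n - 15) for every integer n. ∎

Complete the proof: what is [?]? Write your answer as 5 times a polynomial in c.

5(625c^5 + 625c^4 + 250c^3 + 50c^2 + 4c - 3)

Only n ≡ 1 (mod 5) is unaccounted for. Put n = 5c+1:
(5c+1)^5 - (5c+1) - 15 expands to 3125c^5 + 3125c^4 + 1250c^3 + 250c^2 + 20c - 15,
and factoring out 5 leaves 5(625c^5 + 625c^4 + 250c^3 + 50c^2 + 4c - 3).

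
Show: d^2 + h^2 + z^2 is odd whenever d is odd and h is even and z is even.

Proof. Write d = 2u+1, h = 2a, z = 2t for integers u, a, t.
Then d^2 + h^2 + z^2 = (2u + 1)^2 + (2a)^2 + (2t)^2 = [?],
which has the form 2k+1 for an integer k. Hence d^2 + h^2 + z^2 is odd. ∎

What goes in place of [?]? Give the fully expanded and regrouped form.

2(2a^2 + 2t^2 + 2u^2 + 2u) + 1

(2u + 1)^2 + (2a)^2 + (2t)^2 = 4a^2 + 4t^2 + 4u^2 + 4u + 1
= 2(2a^2 + 2t^2 + 2u^2 + 2u) + 1.
Since 2a^2 + 2t^2 + 2u^2 + 2u is an integer, the sum of squares is of the form 2k+1 for an integer k.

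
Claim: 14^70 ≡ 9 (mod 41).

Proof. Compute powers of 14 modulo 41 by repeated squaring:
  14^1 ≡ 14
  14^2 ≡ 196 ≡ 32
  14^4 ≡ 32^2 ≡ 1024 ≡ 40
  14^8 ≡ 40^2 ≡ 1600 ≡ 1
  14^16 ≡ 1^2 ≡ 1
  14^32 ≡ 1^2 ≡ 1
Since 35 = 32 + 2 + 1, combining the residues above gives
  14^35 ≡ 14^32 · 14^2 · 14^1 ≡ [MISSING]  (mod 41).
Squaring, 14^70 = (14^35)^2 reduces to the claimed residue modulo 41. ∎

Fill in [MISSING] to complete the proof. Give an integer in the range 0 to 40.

Multiply the listed residues: 1 · 32 · 14 = 32 → 448.
Reducing modulo 41: 448 = 10·41 + 38, so 14^35 ≡ 38.

38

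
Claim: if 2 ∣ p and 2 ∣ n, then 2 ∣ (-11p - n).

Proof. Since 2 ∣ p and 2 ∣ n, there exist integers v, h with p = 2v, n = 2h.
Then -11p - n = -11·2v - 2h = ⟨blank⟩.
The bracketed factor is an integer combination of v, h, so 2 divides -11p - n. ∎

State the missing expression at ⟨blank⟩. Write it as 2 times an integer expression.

Each term has a factor of 2: -11·2v - 2h = 2·(-h - 11v).
Since -h - 11v is an integer, 2 ∣ (-11p - n).

2(-h - 11v)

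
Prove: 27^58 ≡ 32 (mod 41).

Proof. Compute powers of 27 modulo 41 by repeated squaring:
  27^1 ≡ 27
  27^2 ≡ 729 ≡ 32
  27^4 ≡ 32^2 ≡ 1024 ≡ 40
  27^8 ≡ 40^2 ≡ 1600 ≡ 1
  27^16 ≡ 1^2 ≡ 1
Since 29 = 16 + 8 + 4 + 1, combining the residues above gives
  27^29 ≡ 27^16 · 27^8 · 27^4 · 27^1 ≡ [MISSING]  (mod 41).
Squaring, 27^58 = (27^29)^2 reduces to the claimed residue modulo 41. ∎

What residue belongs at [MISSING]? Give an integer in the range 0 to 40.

14

Multiply the listed residues: 1 · 1 · 40 · 27 = 1 → 40 → 1080.
Reducing modulo 41: 1080 = 26·41 + 14, so 27^29 ≡ 14.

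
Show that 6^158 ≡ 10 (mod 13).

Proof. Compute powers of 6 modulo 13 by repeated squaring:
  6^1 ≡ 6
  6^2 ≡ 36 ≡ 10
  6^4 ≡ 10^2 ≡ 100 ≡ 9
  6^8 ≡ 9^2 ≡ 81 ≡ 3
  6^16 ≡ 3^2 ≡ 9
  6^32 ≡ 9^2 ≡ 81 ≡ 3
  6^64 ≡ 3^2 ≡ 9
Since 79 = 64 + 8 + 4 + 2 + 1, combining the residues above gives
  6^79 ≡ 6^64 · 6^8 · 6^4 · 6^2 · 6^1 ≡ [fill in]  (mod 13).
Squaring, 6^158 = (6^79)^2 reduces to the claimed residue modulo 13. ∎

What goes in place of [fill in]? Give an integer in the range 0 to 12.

7

6^64 · 6^8 · 6^4 · 6^2 · 6^1 ≡ 9 · 3 · 9 · 10 · 6 = 14580.
14580 mod 13 = 7, so 6^79 ≡ 7 (mod 13).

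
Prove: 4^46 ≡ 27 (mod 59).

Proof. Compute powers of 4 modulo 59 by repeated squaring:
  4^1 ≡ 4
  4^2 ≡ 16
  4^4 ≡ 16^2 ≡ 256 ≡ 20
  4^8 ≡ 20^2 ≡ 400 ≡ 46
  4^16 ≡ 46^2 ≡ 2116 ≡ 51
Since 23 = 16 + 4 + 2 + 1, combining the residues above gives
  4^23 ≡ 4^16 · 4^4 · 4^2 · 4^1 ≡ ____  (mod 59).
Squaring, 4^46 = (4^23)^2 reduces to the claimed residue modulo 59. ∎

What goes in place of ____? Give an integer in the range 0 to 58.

26

4^16 · 4^4 · 4^2 · 4^1 ≡ 51 · 20 · 16 · 4 = 65280.
65280 mod 59 = 26, so 4^23 ≡ 26 (mod 59).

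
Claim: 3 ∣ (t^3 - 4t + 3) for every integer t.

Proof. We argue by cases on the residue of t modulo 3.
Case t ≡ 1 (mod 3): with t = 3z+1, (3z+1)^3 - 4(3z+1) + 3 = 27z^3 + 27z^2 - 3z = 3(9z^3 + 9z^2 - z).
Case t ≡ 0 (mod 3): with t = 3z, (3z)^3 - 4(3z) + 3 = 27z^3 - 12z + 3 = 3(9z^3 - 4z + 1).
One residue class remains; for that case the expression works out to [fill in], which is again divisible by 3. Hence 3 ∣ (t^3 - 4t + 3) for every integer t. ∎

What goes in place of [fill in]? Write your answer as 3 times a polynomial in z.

Only t ≡ 2 (mod 3) is unaccounted for. Put t = 3z+2:
(3z+2)^3 - 4(3z+2) + 3 expands to 27z^3 + 54z^2 + 24z + 3,
and factoring out 3 leaves 3(9z^3 + 18z^2 + 8z + 1).

3(9z^3 + 18z^2 + 8z + 1)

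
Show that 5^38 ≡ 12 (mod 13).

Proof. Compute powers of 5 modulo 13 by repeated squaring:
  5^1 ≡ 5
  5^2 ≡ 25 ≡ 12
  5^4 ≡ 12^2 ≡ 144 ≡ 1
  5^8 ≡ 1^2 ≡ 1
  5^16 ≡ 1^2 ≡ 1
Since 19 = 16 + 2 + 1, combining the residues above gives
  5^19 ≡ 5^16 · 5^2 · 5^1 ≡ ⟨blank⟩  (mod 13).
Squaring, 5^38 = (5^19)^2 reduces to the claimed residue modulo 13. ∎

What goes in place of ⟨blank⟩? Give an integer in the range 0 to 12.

5^16 · 5^2 · 5^1 ≡ 1 · 12 · 5 = 60.
60 mod 13 = 8, so 5^19 ≡ 8 (mod 13).

8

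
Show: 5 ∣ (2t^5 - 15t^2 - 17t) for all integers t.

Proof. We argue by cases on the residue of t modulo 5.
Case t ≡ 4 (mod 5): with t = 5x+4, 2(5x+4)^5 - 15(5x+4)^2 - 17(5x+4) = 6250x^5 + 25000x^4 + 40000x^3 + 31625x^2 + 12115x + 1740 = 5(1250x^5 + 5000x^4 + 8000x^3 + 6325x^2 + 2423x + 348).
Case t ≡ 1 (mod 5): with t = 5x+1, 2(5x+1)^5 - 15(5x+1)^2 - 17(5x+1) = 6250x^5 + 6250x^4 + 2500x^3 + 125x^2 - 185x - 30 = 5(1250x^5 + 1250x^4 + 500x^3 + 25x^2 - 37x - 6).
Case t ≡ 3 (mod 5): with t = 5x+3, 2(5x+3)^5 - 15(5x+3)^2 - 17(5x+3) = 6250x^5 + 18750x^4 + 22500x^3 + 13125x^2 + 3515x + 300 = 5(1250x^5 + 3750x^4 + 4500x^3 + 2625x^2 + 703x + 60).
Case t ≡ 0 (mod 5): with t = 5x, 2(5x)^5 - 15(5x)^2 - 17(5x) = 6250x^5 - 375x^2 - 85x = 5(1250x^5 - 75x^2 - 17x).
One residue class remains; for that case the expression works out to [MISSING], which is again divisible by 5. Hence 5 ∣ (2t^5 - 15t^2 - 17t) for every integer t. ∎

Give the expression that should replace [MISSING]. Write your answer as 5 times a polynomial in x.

5(1250x^5 + 2500x^4 + 2000x^3 + 725x^2 + 83x - 6)

The residues treated are {4, 1, 3, 0}, so the missing case is t ≡ 2 (mod 5); write t = 5x+2.
Then 2(5x+2)^5 - 15(5x+2)^2 - 17(5x+2) = 6250x^5 + 12500x^4 + 10000x^3 + 3625x^2 + 415x - 30 = 5(1250x^5 + 2500x^4 + 2000x^3 + 725x^2 + 83x - 6).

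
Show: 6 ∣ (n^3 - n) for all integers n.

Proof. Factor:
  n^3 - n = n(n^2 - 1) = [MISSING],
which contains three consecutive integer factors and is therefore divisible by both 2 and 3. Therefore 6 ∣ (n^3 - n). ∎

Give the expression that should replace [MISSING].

(n - 1)n(n + 1)

n(n^2 - 1) = n(n - 1)(n + 1) = (n - 1)n(n + 1).
These three factors are consecutive integers, so their product is divisible by 6.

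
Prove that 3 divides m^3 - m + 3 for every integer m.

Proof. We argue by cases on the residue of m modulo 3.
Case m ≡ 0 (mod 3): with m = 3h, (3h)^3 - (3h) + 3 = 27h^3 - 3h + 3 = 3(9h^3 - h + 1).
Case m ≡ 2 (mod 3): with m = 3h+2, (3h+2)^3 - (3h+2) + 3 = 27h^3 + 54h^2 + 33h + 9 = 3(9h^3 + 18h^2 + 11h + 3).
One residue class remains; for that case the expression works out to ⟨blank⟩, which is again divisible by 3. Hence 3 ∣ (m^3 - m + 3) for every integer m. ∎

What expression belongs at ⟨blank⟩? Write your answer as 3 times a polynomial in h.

3(9h^3 + 9h^2 + 2h + 1)

The residues treated are {0, 2}, so the missing case is m ≡ 1 (mod 3); write m = 3h+1.
Then (3h+1)^3 - (3h+1) + 3 = 27h^3 + 27h^2 + 6h + 3 = 3(9h^3 + 9h^2 + 2h + 1).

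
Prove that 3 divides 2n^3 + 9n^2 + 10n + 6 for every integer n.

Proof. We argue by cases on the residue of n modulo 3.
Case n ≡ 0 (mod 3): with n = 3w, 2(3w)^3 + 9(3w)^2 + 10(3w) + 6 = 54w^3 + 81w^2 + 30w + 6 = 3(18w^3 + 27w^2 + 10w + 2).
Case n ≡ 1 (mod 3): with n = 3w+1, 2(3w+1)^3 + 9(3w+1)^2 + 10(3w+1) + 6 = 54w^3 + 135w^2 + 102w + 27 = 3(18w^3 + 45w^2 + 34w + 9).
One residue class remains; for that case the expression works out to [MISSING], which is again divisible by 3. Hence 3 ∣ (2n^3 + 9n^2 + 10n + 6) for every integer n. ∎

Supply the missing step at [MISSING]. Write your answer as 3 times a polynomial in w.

3(18w^3 + 63w^2 + 70w + 26)

The residues treated are {0, 1}, so the missing case is n ≡ 2 (mod 3); write n = 3w+2.
Then 2(3w+2)^3 + 9(3w+2)^2 + 10(3w+2) + 6 = 54w^3 + 189w^2 + 210w + 78 = 3(18w^3 + 63w^2 + 70w + 26).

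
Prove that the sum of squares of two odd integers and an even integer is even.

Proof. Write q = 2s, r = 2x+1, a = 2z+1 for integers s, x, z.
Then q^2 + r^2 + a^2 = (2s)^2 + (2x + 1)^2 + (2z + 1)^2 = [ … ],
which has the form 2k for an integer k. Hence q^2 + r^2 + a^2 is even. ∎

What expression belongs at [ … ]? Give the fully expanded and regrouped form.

Expanding: (2s)^2 + (2x + 1)^2 + (2z + 1)^2 = 4s^2 + 4x^2 + 4x + 4z^2 + 4z + 2.
Every term is even; pulling out the factor of 2 gives 2(2s^2 + 2x^2 + 2x + 2z^2 + 2z + 1).

2(2s^2 + 2x^2 + 2x + 2z^2 + 2z + 1)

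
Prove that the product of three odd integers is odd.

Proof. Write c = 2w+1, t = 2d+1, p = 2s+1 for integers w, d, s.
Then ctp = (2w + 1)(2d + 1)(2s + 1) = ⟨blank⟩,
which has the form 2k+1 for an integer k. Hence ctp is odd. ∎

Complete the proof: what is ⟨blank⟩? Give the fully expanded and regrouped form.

2(4dsw + 2ds + 2dw + d + 2sw + s + w) + 1

Expanding: (2w + 1)(2d + 1)(2s + 1) = 8dsw + 4ds + 4dw + 2d + 4sw + 2s + 2w + 1.
Every term except the constant is even, so this is 2(4dsw + 2ds + 2dw + d + 2sw + s + w) + 1,
and 4dsw + 2ds + 2dw + d + 2sw + s + w ∈ ℤ gives the required form.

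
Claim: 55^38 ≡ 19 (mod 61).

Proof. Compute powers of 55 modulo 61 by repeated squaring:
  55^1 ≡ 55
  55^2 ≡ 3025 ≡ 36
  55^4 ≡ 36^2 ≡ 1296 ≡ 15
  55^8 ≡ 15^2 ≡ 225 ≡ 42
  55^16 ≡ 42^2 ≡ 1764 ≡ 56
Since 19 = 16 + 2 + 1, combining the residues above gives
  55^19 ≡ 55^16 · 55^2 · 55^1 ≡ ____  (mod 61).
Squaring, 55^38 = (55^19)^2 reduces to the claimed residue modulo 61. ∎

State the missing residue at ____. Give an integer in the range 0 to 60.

Multiply the listed residues: 56 · 36 · 55 = 2016 → 110880.
Reducing modulo 61: 110880 = 1817·61 + 43, so 55^19 ≡ 43.

43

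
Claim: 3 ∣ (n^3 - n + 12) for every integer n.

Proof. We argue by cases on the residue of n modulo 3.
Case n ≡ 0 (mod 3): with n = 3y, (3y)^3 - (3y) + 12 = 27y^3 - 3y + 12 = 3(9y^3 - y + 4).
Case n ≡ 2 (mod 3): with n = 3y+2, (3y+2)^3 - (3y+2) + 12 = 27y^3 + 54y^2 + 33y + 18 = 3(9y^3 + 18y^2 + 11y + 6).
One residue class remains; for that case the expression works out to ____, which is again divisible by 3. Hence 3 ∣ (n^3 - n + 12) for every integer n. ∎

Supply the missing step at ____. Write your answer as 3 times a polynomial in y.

Only n ≡ 1 (mod 3) is unaccounted for. Put n = 3y+1:
(3y+1)^3 - (3y+1) + 12 expands to 27y^3 + 27y^2 + 6y + 12,
and factoring out 3 leaves 3(9y^3 + 9y^2 + 2y + 4).

3(9y^3 + 9y^2 + 2y + 4)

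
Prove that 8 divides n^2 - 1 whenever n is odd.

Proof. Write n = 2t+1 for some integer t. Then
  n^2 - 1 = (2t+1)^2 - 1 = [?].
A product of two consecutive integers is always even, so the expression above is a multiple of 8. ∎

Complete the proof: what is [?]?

4t(t + 1)

(2t+1)^2 - 1 = 4t^2 + 4t + 1 - 1 = 4t^2 + 4t = 4t(t+1).
Since t and t+1 are consecutive, t(t+1) is even, and 4·(even) is a multiple of 8.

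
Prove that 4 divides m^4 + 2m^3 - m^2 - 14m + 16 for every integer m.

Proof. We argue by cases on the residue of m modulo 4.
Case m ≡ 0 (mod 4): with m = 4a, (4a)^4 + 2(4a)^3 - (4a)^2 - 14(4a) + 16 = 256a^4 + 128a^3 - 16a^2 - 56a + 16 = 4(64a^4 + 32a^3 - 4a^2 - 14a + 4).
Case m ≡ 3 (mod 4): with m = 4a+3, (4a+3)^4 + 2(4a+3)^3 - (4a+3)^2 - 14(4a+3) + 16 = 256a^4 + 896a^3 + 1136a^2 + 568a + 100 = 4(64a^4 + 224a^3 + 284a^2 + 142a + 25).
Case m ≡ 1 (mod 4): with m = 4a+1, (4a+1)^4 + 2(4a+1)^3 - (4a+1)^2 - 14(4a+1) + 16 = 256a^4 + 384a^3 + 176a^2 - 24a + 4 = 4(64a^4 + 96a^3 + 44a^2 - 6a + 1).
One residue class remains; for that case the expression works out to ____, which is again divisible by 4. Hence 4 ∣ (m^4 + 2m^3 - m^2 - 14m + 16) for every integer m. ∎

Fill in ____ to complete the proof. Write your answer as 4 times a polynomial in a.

4(64a^4 + 160a^3 + 140a^2 + 38a + 4)

The residues treated are {0, 3, 1}, so the missing case is m ≡ 2 (mod 4); write m = 4a+2.
Then (4a+2)^4 + 2(4a+2)^3 - (4a+2)^2 - 14(4a+2) + 16 = 256a^4 + 640a^3 + 560a^2 + 152a + 16 = 4(64a^4 + 160a^3 + 140a^2 + 38a + 4).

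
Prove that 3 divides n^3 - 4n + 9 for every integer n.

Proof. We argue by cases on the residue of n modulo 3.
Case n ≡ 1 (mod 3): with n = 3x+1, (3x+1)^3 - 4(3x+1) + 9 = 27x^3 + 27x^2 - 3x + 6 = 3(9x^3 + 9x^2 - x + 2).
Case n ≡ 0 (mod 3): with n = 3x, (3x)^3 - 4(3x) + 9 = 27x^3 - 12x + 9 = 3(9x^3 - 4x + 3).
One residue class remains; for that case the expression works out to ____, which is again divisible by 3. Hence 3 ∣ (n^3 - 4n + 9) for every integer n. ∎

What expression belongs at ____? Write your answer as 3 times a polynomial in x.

The residues treated are {1, 0}, so the missing case is n ≡ 2 (mod 3); write n = 3x+2.
Then (3x+2)^3 - 4(3x+2) + 9 = 27x^3 + 54x^2 + 24x + 9 = 3(9x^3 + 18x^2 + 8x + 3).

3(9x^3 + 18x^2 + 8x + 3)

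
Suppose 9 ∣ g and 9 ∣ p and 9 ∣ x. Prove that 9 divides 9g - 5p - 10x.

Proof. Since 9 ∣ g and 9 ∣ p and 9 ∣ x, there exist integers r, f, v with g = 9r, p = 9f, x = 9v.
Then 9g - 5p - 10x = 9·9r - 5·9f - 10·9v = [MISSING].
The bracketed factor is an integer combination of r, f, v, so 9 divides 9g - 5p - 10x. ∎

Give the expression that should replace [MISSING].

9(-5f + 9r - 10v)

Pull the common 9 out of every term: 9·9r - 5·9f - 10·9v = 9(-5f + 9r - 10v).
-5f + 9r - 10v is an integer, which exhibits the divisibility.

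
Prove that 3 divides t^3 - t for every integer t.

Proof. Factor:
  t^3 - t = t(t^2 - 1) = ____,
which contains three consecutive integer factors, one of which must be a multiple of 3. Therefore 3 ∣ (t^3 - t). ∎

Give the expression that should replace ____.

t(t^2 - 1) = t(t - 1)(t + 1) = (t - 1)t(t + 1).
These three factors are consecutive integers, so their product is divisible by 3.

(t - 1)t(t + 1)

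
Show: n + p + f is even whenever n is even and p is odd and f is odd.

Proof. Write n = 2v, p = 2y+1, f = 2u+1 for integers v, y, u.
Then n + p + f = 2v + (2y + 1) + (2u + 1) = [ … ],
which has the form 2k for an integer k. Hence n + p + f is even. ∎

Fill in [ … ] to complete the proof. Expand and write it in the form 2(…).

2v + (2y + 1) + (2u + 1) = 2u + 2v + 2y + 2
= 2(u + v + y + 1).
Since u + v + y + 1 is an integer, the sum is of the form 2k for an integer k.

2(u + v + y + 1)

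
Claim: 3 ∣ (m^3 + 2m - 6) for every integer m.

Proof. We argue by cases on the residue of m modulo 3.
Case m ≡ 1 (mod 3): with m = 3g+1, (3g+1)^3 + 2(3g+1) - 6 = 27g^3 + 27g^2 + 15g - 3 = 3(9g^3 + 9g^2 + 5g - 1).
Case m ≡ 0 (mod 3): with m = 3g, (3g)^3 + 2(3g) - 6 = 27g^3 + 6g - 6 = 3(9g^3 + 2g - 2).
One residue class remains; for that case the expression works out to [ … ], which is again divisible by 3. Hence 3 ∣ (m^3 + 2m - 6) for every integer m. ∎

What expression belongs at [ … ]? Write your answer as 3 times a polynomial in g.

3(9g^3 + 18g^2 + 14g + 2)

Only m ≡ 2 (mod 3) is unaccounted for. Put m = 3g+2:
(3g+2)^3 + 2(3g+2) - 6 expands to 27g^3 + 54g^2 + 42g + 6,
and factoring out 3 leaves 3(9g^3 + 18g^2 + 14g + 2).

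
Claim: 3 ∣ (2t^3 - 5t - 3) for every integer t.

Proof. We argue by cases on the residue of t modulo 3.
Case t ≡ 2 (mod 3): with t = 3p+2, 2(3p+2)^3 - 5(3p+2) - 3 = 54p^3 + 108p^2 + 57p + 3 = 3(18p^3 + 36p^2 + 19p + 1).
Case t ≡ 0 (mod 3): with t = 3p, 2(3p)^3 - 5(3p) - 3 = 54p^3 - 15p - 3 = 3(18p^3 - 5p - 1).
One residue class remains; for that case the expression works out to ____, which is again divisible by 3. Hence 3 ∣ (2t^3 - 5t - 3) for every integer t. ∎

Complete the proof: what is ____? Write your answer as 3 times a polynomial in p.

Only t ≡ 1 (mod 3) is unaccounted for. Put t = 3p+1:
2(3p+1)^3 - 5(3p+1) - 3 expands to 54p^3 + 54p^2 + 3p - 6,
and factoring out 3 leaves 3(18p^3 + 18p^2 + p - 2).

3(18p^3 + 18p^2 + p - 2)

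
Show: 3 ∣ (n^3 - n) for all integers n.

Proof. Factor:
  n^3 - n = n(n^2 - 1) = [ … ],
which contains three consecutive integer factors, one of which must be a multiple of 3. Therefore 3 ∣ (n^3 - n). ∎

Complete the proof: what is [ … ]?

n(n^2 - 1) = n(n - 1)(n + 1) = (n - 1)n(n + 1).
These three factors are consecutive integers, so their product is divisible by 3.

(n - 1)n(n + 1)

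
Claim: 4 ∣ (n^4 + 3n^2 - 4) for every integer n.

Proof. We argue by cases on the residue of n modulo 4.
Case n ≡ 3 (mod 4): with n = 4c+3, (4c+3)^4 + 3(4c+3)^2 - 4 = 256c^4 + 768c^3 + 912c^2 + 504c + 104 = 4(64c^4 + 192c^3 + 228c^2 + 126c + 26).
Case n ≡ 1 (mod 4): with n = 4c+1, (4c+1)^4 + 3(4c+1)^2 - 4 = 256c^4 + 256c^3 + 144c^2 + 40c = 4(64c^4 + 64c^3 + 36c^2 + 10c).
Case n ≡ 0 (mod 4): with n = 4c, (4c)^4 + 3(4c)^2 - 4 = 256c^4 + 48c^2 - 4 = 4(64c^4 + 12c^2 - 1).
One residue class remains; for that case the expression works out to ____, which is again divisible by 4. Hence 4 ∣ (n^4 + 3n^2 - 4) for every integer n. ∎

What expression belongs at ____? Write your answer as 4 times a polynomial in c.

4(64c^4 + 128c^3 + 108c^2 + 44c + 6)

The residues treated are {3, 1, 0}, so the missing case is n ≡ 2 (mod 4); write n = 4c+2.
Then (4c+2)^4 + 3(4c+2)^2 - 4 = 256c^4 + 512c^3 + 432c^2 + 176c + 24 = 4(64c^4 + 128c^3 + 108c^2 + 44c + 6).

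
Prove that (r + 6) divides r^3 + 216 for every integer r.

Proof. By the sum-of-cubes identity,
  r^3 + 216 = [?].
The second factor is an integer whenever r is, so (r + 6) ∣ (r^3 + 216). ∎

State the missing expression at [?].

(r + 6)(r^2 - 6r + 36)

a^3 + b^3 = (a + b)(a^2 - ab + b^2). With a = r, b = 6:
r^3 + 216 = (r + 6)(r^2 - 6r + 36).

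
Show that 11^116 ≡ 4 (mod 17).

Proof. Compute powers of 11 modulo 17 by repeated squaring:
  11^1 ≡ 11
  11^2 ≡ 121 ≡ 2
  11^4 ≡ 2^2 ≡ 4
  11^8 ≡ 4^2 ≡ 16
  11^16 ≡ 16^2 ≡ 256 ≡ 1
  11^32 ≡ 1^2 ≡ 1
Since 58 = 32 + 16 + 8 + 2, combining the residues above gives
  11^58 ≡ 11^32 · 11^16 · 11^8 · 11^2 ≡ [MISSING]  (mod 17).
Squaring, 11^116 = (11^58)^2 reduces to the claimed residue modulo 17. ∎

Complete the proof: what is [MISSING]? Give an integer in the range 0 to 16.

11^32 · 11^16 · 11^8 · 11^2 ≡ 1 · 1 · 16 · 2 = 32.
32 mod 17 = 15, so 11^58 ≡ 15 (mod 17).

15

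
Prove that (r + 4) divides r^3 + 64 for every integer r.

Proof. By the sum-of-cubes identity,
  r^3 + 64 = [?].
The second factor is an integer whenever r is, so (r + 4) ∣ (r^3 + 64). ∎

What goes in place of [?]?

(r + 4)(r^2 - 4r + 16)

a^3 + b^3 = (a + b)(a^2 - ab + b^2). With a = r, b = 4:
r^3 + 64 = (r + 4)(r^2 - 4r + 16).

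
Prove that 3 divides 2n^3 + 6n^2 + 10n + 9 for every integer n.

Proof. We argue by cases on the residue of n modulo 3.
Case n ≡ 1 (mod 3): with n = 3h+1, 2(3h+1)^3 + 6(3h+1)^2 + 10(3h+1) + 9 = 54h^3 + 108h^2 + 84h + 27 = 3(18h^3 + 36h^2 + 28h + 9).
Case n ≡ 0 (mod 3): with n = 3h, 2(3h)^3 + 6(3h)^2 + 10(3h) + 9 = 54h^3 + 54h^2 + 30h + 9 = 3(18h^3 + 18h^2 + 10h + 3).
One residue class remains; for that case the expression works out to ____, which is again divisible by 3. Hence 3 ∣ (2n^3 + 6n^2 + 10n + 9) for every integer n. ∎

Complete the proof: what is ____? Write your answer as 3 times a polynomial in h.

3(18h^3 + 54h^2 + 58h + 23)

The residues treated are {1, 0}, so the missing case is n ≡ 2 (mod 3); write n = 3h+2.
Then 2(3h+2)^3 + 6(3h+2)^2 + 10(3h+2) + 9 = 54h^3 + 162h^2 + 174h + 69 = 3(18h^3 + 54h^2 + 58h + 23).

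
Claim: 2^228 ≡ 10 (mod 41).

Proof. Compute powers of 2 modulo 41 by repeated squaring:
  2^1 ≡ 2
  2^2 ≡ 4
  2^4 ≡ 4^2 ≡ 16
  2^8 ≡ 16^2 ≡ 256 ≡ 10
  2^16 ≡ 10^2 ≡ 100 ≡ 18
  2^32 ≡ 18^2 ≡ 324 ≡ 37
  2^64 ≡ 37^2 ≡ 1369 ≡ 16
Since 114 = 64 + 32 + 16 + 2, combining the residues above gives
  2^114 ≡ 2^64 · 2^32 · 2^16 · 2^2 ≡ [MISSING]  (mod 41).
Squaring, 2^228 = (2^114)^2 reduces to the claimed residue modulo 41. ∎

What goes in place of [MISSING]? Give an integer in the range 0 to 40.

25

Multiply the listed residues: 16 · 37 · 18 · 4 = 592 → 10656 → 42624.
Reducing modulo 41: 42624 = 1039·41 + 25, so 2^114 ≡ 25.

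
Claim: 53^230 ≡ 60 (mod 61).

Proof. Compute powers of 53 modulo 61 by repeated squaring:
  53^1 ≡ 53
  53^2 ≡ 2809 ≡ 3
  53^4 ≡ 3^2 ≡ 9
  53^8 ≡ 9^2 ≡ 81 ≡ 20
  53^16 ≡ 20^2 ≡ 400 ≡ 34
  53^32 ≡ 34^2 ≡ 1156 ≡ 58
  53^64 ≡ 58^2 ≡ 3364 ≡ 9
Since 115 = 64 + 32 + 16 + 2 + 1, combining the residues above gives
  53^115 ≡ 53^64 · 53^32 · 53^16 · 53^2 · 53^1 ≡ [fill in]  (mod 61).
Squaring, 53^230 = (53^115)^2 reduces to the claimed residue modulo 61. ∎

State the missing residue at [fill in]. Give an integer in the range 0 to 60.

53^64 · 53^32 · 53^16 · 53^2 · 53^1 ≡ 9 · 58 · 34 · 3 · 53 = 2821932.
2821932 mod 61 = 11, so 53^115 ≡ 11 (mod 61).

11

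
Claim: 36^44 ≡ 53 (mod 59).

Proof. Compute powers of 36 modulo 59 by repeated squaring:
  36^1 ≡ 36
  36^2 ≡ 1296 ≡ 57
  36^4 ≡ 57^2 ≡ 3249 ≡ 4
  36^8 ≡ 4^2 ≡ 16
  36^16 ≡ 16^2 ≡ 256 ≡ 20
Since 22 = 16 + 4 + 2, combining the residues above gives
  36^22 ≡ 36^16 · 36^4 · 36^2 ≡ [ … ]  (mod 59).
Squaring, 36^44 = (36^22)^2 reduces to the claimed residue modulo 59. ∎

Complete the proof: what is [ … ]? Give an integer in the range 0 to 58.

36^16 · 36^4 · 36^2 ≡ 20 · 4 · 57 = 4560.
4560 mod 59 = 17, so 36^22 ≡ 17 (mod 59).

17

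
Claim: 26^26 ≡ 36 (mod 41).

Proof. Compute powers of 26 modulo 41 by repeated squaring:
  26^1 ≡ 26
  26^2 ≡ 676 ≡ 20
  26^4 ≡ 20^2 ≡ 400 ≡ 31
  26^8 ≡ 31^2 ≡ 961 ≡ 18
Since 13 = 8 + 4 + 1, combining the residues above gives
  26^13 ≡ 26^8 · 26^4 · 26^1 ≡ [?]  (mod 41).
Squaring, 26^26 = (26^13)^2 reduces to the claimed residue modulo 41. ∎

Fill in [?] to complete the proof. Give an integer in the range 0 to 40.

26^8 · 26^4 · 26^1 ≡ 18 · 31 · 26 = 14508.
14508 mod 41 = 35, so 26^13 ≡ 35 (mod 41).

35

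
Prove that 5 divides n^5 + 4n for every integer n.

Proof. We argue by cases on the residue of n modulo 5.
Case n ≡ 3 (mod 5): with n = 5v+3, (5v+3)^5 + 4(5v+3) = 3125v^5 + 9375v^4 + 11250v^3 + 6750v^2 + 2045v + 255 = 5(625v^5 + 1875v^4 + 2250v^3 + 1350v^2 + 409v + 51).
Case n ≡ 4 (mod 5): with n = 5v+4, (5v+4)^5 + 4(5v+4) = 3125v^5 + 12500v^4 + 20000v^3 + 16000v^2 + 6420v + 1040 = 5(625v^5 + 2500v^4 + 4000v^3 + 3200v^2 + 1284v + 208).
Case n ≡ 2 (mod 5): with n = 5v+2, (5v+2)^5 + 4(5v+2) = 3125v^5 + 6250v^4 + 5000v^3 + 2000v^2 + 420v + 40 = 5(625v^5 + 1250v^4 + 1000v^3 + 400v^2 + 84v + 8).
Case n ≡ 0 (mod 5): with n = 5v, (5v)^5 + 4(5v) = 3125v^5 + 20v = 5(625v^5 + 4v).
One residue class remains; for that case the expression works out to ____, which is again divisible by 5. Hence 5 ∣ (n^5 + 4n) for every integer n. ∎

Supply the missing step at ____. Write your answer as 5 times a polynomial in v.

Only n ≡ 1 (mod 5) is unaccounted for. Put n = 5v+1:
(5v+1)^5 + 4(5v+1) expands to 3125v^5 + 3125v^4 + 1250v^3 + 250v^2 + 45v + 5,
and factoring out 5 leaves 5(625v^5 + 625v^4 + 250v^3 + 50v^2 + 9v + 1).

5(625v^5 + 625v^4 + 250v^3 + 50v^2 + 9v + 1)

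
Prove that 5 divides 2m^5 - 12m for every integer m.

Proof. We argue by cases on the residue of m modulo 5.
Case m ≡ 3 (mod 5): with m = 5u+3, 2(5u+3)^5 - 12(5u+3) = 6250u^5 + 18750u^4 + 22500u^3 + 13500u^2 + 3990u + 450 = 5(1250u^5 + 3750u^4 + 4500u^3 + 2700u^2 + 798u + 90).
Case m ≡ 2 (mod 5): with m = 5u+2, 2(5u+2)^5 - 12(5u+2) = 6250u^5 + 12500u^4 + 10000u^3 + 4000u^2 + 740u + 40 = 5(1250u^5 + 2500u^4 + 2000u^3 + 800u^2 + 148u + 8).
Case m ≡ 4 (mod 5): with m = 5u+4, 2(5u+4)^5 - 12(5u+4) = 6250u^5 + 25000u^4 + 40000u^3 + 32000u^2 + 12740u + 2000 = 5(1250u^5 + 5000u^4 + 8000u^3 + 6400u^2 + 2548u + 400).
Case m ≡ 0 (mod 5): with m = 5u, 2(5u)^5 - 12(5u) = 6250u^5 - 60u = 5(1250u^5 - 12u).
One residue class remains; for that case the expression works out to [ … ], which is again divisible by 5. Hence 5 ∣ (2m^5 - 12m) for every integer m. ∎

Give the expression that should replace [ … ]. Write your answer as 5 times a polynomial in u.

5(1250u^5 + 1250u^4 + 500u^3 + 100u^2 - 2u - 2)

Only m ≡ 1 (mod 5) is unaccounted for. Put m = 5u+1:
2(5u+1)^5 - 12(5u+1) expands to 6250u^5 + 6250u^4 + 2500u^3 + 500u^2 - 10u - 10,
and factoring out 5 leaves 5(1250u^5 + 1250u^4 + 500u^3 + 100u^2 - 2u - 2).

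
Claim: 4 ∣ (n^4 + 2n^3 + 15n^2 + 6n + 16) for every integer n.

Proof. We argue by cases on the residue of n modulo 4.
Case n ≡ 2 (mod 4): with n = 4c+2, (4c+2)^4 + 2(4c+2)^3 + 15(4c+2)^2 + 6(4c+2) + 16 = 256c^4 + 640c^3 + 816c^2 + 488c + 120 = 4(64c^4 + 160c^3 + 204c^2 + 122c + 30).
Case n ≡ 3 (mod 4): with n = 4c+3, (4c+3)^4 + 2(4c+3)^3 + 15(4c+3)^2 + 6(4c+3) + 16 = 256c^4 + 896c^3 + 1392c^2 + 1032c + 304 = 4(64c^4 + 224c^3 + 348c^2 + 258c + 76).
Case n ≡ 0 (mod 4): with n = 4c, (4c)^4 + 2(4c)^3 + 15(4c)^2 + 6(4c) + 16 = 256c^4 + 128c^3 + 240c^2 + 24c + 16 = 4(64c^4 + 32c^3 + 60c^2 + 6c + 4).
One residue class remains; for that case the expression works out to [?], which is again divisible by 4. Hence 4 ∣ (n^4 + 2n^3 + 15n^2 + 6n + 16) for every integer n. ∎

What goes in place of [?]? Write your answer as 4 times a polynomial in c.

The residues treated are {2, 3, 0}, so the missing case is n ≡ 1 (mod 4); write n = 4c+1.
Then (4c+1)^4 + 2(4c+1)^3 + 15(4c+1)^2 + 6(4c+1) + 16 = 256c^4 + 384c^3 + 432c^2 + 184c + 40 = 4(64c^4 + 96c^3 + 108c^2 + 46c + 10).

4(64c^4 + 96c^3 + 108c^2 + 46c + 10)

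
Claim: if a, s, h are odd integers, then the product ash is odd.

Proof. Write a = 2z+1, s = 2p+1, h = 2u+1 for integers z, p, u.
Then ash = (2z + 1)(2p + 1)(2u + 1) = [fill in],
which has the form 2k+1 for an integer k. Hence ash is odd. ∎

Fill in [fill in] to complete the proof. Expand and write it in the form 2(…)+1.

Expanding: (2z + 1)(2p + 1)(2u + 1) = 8puz + 4pu + 4pz + 2p + 4uz + 2u + 2z + 1.
Every term except the constant is even, so this is 2(4puz + 2pu + 2pz + p + 2uz + u + z) + 1,
and 4puz + 2pu + 2pz + p + 2uz + u + z ∈ ℤ gives the required form.

2(4puz + 2pu + 2pz + p + 2uz + u + z) + 1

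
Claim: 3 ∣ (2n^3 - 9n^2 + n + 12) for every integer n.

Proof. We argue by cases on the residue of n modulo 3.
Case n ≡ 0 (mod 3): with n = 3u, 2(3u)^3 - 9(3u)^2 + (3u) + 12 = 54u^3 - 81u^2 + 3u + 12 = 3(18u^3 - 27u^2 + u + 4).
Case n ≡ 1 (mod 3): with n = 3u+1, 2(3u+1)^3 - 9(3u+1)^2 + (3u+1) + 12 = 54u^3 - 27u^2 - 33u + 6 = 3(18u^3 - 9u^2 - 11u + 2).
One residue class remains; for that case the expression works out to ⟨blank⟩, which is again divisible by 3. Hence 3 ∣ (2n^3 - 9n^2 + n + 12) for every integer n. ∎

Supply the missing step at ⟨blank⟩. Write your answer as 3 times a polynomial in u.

3(18u^3 + 9u^2 - 11u - 2)

Only n ≡ 2 (mod 3) is unaccounted for. Put n = 3u+2:
2(3u+2)^3 - 9(3u+2)^2 + (3u+2) + 12 expands to 54u^3 + 27u^2 - 33u - 6,
and factoring out 3 leaves 3(18u^3 + 9u^2 - 11u - 2).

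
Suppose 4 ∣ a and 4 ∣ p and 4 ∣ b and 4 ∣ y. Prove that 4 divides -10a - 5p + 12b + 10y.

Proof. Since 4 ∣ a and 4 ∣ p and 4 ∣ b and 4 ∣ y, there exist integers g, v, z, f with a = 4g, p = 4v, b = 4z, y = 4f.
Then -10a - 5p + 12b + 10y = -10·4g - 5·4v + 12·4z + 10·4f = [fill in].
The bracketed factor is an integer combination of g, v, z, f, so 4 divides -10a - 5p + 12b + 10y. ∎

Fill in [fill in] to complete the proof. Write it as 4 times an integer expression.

Pull the common 4 out of every term: -10·4g - 5·4v + 12·4z + 10·4f = 4(10f - 10g - 5v + 12z).
10f - 10g - 5v + 12z is an integer, which exhibits the divisibility.

4(10f - 10g - 5v + 12z)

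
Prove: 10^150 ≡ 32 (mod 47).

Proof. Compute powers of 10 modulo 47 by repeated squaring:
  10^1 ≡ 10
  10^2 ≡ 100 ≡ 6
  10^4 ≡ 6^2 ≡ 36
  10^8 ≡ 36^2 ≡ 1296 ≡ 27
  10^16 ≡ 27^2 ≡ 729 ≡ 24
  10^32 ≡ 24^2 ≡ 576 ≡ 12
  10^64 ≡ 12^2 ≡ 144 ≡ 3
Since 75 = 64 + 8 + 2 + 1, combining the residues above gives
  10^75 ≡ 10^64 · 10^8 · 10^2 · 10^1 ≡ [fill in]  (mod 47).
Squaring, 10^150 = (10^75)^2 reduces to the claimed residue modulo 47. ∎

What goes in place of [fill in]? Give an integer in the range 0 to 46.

10^64 · 10^8 · 10^2 · 10^1 ≡ 3 · 27 · 6 · 10 = 4860.
4860 mod 47 = 19, so 10^75 ≡ 19 (mod 47).

19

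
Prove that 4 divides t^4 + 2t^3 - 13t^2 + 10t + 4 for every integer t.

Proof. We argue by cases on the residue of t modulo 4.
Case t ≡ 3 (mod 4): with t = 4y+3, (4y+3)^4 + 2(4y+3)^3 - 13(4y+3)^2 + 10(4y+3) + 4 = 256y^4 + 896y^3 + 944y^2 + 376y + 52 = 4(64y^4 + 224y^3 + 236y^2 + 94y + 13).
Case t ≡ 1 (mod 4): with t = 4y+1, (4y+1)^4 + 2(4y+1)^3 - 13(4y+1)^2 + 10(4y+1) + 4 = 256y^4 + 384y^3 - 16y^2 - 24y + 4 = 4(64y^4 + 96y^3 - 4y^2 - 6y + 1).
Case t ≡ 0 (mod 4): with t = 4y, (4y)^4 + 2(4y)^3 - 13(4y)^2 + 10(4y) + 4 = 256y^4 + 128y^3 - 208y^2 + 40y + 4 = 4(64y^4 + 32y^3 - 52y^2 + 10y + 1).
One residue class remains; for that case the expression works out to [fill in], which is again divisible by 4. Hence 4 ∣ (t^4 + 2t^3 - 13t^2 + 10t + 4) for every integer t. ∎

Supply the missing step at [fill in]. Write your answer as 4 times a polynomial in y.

Only t ≡ 2 (mod 4) is unaccounted for. Put t = 4y+2:
(4y+2)^4 + 2(4y+2)^3 - 13(4y+2)^2 + 10(4y+2) + 4 expands to 256y^4 + 640y^3 + 368y^2 + 56y + 4,
and factoring out 4 leaves 4(64y^4 + 160y^3 + 92y^2 + 14y + 1).

4(64y^4 + 160y^3 + 92y^2 + 14y + 1)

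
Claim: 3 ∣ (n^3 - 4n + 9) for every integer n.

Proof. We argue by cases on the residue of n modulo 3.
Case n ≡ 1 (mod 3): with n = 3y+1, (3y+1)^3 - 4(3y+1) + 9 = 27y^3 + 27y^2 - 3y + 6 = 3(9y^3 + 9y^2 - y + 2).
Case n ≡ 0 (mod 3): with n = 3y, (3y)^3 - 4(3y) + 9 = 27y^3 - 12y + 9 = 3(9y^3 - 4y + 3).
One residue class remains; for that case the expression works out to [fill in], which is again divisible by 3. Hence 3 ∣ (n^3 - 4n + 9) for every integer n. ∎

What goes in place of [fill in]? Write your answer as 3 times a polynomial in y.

3(9y^3 + 18y^2 + 8y + 3)

The residues treated are {1, 0}, so the missing case is n ≡ 2 (mod 3); write n = 3y+2.
Then (3y+2)^3 - 4(3y+2) + 9 = 27y^3 + 54y^2 + 24y + 9 = 3(9y^3 + 18y^2 + 8y + 3).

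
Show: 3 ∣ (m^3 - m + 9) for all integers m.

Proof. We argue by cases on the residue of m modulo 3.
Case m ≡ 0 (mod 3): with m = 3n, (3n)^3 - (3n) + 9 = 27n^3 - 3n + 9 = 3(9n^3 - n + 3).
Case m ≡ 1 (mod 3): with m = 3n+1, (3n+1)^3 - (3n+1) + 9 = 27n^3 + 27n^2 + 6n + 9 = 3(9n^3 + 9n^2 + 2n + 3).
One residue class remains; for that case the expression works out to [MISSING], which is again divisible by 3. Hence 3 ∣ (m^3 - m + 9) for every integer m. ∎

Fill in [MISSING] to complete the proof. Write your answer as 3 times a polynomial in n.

3(9n^3 + 18n^2 + 11n + 5)

The residues treated are {0, 1}, so the missing case is m ≡ 2 (mod 3); write m = 3n+2.
Then (3n+2)^3 - (3n+2) + 9 = 27n^3 + 54n^2 + 33n + 15 = 3(9n^3 + 18n^2 + 11n + 5).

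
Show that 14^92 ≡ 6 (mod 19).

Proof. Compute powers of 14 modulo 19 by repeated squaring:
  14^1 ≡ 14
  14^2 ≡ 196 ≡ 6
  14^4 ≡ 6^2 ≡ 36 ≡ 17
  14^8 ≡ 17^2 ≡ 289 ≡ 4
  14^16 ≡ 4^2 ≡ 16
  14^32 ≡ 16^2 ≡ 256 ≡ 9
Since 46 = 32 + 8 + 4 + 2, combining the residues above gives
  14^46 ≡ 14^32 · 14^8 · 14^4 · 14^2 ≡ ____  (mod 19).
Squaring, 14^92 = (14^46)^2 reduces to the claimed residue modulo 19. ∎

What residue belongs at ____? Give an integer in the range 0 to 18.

Multiply the listed residues: 9 · 4 · 17 · 6 = 36 → 612 → 3672.
Reducing modulo 19: 3672 = 193·19 + 5, so 14^46 ≡ 5.

5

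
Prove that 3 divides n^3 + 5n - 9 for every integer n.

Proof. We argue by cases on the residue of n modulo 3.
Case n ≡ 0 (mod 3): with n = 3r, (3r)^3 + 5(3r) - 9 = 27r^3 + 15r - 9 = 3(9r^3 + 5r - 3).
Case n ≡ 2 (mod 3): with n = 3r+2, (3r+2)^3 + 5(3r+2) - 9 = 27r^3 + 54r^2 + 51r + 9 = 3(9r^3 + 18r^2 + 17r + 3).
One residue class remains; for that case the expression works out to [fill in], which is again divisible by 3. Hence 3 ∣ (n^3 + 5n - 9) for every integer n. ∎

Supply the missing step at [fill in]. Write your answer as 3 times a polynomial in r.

3(9r^3 + 9r^2 + 8r - 1)

Only n ≡ 1 (mod 3) is unaccounted for. Put n = 3r+1:
(3r+1)^3 + 5(3r+1) - 9 expands to 27r^3 + 27r^2 + 24r - 3,
and factoring out 3 leaves 3(9r^3 + 9r^2 + 8r - 1).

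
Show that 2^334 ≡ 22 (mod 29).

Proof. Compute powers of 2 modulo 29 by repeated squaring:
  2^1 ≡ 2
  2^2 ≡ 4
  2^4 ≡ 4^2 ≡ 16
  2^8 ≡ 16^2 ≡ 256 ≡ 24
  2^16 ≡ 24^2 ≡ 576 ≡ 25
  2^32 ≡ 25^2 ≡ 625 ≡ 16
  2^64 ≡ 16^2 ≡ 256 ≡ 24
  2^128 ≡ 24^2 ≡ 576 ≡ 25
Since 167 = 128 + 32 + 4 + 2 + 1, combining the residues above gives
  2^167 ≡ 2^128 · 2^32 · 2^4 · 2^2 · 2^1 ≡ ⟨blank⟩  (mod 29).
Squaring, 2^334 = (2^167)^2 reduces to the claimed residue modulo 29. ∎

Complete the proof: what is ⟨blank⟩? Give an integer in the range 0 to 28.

2^128 · 2^32 · 2^4 · 2^2 · 2^1 ≡ 25 · 16 · 16 · 4 · 2 = 51200.
51200 mod 29 = 15, so 2^167 ≡ 15 (mod 29).

15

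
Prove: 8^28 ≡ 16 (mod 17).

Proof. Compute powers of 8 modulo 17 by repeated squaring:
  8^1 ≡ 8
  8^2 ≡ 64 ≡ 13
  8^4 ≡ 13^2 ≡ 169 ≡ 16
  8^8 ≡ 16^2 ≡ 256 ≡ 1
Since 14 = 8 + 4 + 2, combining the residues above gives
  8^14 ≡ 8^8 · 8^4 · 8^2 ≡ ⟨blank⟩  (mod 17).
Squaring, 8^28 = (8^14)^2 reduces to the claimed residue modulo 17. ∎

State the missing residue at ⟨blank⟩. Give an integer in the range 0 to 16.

8^8 · 8^4 · 8^2 ≡ 1 · 16 · 13 = 208.
208 mod 17 = 4, so 8^14 ≡ 4 (mod 17).

4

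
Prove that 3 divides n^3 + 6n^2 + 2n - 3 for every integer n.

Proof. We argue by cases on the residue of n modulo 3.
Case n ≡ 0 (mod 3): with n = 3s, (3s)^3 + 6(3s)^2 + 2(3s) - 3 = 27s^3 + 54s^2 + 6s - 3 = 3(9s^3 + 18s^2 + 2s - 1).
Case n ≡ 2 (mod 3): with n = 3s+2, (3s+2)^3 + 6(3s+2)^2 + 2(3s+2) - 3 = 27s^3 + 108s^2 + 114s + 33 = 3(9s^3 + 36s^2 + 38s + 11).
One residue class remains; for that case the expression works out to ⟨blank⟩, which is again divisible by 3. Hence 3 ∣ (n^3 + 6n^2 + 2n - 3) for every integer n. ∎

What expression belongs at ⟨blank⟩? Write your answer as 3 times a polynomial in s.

3(9s^3 + 27s^2 + 17s + 2)

The residues treated are {0, 2}, so the missing case is n ≡ 1 (mod 3); write n = 3s+1.
Then (3s+1)^3 + 6(3s+1)^2 + 2(3s+1) - 3 = 27s^3 + 81s^2 + 51s + 6 = 3(9s^3 + 27s^2 + 17s + 2).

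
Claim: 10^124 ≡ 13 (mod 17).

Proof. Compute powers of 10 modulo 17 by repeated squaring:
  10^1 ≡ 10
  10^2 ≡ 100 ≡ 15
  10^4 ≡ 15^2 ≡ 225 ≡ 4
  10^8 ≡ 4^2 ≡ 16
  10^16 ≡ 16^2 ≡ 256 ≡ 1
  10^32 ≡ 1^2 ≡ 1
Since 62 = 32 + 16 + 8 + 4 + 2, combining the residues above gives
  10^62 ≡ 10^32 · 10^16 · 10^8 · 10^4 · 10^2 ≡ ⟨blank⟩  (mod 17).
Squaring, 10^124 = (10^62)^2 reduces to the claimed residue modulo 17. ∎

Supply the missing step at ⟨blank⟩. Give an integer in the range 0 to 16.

8

Multiply the listed residues: 1 · 1 · 16 · 4 · 15 = 1 → 16 → 64 → 960.
Reducing modulo 17: 960 = 56·17 + 8, so 10^62 ≡ 8.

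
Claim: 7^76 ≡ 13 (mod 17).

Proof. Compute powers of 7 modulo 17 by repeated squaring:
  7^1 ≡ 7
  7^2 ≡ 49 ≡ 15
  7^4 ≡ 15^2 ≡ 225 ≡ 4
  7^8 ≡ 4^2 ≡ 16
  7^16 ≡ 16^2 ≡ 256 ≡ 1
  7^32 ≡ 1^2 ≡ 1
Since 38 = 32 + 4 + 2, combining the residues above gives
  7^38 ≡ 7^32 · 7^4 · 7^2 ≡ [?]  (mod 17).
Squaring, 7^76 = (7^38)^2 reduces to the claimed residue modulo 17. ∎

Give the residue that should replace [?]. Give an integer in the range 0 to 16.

Multiply the listed residues: 1 · 4 · 15 = 4 → 60.
Reducing modulo 17: 60 = 3·17 + 9, so 7^38 ≡ 9.

9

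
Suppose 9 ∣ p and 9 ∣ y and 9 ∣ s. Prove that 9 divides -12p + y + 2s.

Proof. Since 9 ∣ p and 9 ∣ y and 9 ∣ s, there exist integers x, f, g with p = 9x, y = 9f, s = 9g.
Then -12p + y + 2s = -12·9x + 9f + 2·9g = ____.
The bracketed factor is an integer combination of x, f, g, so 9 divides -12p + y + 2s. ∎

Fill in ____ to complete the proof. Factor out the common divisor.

9(f + 2g - 12x)

Each term has a factor of 9: -12·9x + 9f + 2·9g = 9·(f + 2g - 12x).
Since f + 2g - 12x is an integer, 9 ∣ (-12p + y + 2s).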